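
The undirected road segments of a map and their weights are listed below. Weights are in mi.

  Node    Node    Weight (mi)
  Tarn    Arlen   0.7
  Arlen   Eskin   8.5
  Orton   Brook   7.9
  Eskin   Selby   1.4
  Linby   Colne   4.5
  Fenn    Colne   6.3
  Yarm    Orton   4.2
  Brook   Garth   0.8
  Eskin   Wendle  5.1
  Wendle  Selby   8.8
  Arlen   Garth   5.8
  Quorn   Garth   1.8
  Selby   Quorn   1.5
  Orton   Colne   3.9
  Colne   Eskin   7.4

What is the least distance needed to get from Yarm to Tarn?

19.4 mi

Shortest distances from Yarm:
Yarm: 0
Orton: 4.2  (via Yarm)
Colne: 8.1  (via Orton)
Brook: 12.1  (via Orton)
Linby: 12.6  (via Colne)
Garth: 12.9  (via Brook)
Fenn: 14.4  (via Colne)
Quorn: 14.7  (via Garth)
Eskin: 15.5  (via Colne)
Selby: 16.2  (via Quorn)
Arlen: 18.7  (via Garth)
Tarn: 19.4  (via Arlen)
Shortest route: Yarm → Orton → Brook → Garth → Arlen → Tarn = 19.4 mi.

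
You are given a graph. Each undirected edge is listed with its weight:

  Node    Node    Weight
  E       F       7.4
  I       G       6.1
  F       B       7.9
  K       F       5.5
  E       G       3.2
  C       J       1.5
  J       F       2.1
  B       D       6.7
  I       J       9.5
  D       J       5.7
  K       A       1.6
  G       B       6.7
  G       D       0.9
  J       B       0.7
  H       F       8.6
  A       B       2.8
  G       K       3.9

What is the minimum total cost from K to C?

Shortest distances from K:
K: 0
A: 1.6  (via K)
G: 3.9  (via K)
B: 4.4  (via A)
D: 4.8  (via G)
J: 5.1  (via B)
F: 5.5  (via K)
C: 6.6  (via J)
Shortest route: K–A–B–J–C = 6.6.

6.6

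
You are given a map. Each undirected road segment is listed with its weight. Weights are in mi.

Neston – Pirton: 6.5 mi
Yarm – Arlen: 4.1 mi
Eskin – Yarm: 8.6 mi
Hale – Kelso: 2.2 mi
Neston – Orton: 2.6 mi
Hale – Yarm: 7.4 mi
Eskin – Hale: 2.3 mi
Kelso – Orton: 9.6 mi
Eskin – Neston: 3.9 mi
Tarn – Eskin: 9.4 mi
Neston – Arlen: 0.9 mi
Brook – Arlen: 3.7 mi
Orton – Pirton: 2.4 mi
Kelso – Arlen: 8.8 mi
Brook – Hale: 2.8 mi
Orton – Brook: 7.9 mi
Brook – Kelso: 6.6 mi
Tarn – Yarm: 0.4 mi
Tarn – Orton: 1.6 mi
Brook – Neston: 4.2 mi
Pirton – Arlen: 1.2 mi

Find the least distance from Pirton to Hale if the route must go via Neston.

8.3 mi

Best Pirton to Neston: Pirton–Arlen–Neston costing 2.1
Best Neston to Hale: Neston–Eskin–Hale costing 6.2
Total via Neston: 2.1 + 6.2 = 8.3 mi.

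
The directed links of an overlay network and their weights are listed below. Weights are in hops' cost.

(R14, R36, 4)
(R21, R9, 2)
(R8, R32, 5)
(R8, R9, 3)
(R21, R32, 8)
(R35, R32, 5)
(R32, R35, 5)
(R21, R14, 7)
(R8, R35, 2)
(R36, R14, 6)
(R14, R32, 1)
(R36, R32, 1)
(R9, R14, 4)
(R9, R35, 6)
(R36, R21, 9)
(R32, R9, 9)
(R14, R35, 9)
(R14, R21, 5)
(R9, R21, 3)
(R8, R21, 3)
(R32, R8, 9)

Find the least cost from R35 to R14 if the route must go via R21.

Shortest R35→R21: R35 → R32 → R8 → R21 = 17
Best R21 to R14: R21 → R9 → R14 costing 6
Total via R21: 17 + 6 = 23 hops' cost.

23 hops' cost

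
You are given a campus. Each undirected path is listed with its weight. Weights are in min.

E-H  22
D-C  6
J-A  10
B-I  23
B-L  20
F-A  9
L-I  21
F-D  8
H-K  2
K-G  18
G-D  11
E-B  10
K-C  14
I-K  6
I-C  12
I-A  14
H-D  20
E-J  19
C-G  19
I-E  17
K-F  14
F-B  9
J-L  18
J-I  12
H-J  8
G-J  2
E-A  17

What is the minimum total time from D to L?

Candidate routes:
D - C - I - L: 6+12+21 = 39
D - G - J - L: 11+2+18 = 31
D - F - B - L: 8+9+20 = 37
Cheapest is D - G - J - L at 31 min.

31 min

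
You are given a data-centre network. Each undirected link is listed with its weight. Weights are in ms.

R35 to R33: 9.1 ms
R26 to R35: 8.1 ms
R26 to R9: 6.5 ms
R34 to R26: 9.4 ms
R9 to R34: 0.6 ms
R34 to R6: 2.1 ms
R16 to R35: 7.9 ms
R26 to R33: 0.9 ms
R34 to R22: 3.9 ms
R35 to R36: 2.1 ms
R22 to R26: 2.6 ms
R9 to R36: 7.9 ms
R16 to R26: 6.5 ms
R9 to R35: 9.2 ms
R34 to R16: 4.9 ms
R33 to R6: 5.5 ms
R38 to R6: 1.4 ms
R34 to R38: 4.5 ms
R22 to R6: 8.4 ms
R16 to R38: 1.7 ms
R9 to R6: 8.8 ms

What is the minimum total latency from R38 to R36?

Running Dijkstra from R38:
R38: 0
R6: 1.4  (via R38)
R16: 1.7  (via R38)
R34: 3.5  (via R6)
R9: 4.1  (via R34)
R33: 6.9  (via R6)
R22: 7.4  (via R34)
R26: 7.8  (via R33)
R35: 9.6  (via R16)
R36: 11.7  (via R35)
Shortest route: R38–R16–R35–R36 = 11.7 ms.

11.7 ms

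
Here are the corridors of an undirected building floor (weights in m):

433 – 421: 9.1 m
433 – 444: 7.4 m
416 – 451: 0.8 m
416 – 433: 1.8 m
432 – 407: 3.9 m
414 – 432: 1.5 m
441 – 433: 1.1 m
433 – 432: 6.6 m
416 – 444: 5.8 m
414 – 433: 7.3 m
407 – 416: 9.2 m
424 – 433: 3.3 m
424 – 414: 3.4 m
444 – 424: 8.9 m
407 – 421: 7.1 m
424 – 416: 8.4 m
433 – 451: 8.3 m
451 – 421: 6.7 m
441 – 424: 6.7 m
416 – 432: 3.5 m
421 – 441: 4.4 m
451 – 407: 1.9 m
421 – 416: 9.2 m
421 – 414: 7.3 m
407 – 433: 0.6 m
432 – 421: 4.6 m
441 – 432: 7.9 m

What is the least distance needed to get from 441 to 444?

8.5 m

Running Dijkstra from 441:
441: 0
433: 1.1  (via 441)
407: 1.7  (via 433)
416: 2.9  (via 433)
451: 3.6  (via 407)
424: 4.4  (via 433)
421: 4.4  (via 441)
432: 5.6  (via 407)
414: 7.1  (via 432)
444: 8.5  (via 433)
Shortest route: 441–433–444 = 8.5 m.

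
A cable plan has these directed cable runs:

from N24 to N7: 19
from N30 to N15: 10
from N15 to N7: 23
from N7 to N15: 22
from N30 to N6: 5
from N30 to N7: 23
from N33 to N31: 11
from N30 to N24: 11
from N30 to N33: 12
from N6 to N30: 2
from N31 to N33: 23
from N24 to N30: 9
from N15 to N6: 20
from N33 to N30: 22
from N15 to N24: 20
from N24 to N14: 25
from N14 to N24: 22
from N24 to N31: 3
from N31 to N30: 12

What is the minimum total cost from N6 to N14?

Settle nodes by increasing distance from N6:
N6: 0
N30: 2  (via N6)
N15: 12  (via N30)
N24: 13  (via N30)
N33: 14  (via N30)
N31: 16  (via N24)
N7: 25  (via N30)
N14: 38  (via N24)
Shortest route: N6–N30–N24–N14 = 38.

38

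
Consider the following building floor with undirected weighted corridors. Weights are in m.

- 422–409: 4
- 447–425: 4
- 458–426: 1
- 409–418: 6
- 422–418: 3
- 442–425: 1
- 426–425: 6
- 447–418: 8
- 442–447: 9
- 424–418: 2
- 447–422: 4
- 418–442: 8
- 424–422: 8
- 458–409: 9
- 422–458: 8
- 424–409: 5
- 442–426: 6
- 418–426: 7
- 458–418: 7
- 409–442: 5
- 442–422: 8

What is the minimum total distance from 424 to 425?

Enumerating some paths:
424–418–422–442–425: 2+3+8+1 = 14
424–418–442–425: 2+8+1 = 11
424–418–422–447–425: 2+3+4+4 = 13
The minimum is 11 m via 424–418–442–425.

11 m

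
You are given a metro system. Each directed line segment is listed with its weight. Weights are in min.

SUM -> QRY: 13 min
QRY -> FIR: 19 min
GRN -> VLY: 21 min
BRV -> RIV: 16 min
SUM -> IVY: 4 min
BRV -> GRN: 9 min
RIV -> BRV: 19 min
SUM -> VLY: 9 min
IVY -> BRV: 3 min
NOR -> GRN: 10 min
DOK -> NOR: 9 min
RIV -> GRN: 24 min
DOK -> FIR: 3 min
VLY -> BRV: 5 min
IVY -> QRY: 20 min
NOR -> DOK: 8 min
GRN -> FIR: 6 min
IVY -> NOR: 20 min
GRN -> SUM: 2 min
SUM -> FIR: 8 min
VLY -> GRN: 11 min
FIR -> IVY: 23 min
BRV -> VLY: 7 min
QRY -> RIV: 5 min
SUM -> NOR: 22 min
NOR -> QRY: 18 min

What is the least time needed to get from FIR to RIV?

Enumerating some paths:
FIR → IVY → BRV → GRN → SUM → QRY → RIV: 23+3+9+2+13+5 = 55
FIR → IVY → BRV → VLY → GRN → SUM → QRY → RIV: 23+3+7+11+2+13+5 = 64
FIR → IVY → BRV → RIV: 23+3+16 = 42
FIR → IVY → QRY → RIV: 23+20+5 = 48
Cheapest is FIR → IVY → BRV → RIV at 42 min.

42 min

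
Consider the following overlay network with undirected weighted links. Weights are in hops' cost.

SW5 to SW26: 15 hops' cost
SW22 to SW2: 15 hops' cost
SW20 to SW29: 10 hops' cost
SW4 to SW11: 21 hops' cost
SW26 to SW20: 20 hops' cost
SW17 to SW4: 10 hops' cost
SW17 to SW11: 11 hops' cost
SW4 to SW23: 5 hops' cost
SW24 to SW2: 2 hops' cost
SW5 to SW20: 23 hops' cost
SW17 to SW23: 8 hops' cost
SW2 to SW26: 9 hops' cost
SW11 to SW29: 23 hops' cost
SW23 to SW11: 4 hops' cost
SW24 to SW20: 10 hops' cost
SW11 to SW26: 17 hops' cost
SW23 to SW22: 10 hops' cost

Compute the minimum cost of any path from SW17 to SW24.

35 hops' cost

Running Dijkstra from SW17:
SW17: 0
SW23: 8  (via SW17)
SW4: 10  (via SW17)
SW11: 11  (via SW17)
SW22: 18  (via SW23)
SW26: 28  (via SW11)
SW2: 33  (via SW22)
SW29: 34  (via SW11)
SW24: 35  (via SW2)
Shortest route: SW17 → SW23 → SW22 → SW2 → SW24 = 35 hops' cost.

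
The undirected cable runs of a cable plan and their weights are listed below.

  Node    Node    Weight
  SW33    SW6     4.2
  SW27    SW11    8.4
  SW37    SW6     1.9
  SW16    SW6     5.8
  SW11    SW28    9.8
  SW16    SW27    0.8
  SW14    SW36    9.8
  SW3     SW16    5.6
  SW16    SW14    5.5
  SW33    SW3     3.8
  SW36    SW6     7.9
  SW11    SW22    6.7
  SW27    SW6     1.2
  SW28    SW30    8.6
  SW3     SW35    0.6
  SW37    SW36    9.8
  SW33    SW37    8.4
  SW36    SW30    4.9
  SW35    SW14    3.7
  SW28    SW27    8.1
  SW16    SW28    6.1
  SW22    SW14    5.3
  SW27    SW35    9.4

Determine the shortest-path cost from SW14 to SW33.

Candidate routes:
SW14 → SW35 → SW3 → SW33: 3.7+0.6+3.8 = 8.1
SW14 → SW16 → SW27 → SW6 → SW33: 5.5+0.8+1.2+4.2 = 11.7
SW14 → SW16 → SW3 → SW33: 5.5+5.6+3.8 = 14.9
SW14 → SW16 → SW6 → SW33: 5.5+5.8+4.2 = 15.5
Cheapest is SW14 → SW35 → SW3 → SW33 at 8.1.

8.1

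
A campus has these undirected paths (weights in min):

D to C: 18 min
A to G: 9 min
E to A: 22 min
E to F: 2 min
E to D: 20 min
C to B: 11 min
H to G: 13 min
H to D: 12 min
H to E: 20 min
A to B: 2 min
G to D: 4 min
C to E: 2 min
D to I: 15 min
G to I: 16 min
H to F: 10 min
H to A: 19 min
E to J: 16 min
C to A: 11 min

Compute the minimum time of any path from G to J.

38 min

Candidate routes:
G - D - E - J: 4+20+16 = 40
G - D - C - E - J: 4+18+2+16 = 40
G - A - C - E - J: 9+11+2+16 = 38
G - A - B - C - E - J: 9+2+11+2+16 = 40
Cheapest is G - A - C - E - J at 38 min.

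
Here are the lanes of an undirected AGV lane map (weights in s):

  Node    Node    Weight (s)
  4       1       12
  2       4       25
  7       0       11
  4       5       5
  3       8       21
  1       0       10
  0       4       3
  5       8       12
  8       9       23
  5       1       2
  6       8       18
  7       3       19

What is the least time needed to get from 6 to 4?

Settle nodes by increasing distance from 6:
6: 0
8: 18  (via 6)
5: 30  (via 8)
1: 32  (via 5)
4: 35  (via 5)
Shortest route: 6–8–5–4 = 35 s.

35 s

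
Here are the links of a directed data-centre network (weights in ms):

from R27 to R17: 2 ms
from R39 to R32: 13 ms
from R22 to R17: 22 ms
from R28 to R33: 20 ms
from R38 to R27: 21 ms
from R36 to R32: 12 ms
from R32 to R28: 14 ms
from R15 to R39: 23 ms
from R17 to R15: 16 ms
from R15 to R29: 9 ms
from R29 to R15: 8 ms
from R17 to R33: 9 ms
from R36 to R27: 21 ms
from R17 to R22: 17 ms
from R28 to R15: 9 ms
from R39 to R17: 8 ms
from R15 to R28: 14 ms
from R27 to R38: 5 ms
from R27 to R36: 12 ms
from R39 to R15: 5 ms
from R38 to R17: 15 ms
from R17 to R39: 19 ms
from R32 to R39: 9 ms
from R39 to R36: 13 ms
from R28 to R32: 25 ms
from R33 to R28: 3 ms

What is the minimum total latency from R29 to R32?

44 ms

Running Dijkstra from R29:
R29: 0
R15: 8  (via R29)
R28: 22  (via R15)
R39: 31  (via R15)
R17: 39  (via R39)
R33: 42  (via R28)
R36: 44  (via R39)
R32: 44  (via R39)
Shortest route: R29–R15–R39–R32 = 44 ms.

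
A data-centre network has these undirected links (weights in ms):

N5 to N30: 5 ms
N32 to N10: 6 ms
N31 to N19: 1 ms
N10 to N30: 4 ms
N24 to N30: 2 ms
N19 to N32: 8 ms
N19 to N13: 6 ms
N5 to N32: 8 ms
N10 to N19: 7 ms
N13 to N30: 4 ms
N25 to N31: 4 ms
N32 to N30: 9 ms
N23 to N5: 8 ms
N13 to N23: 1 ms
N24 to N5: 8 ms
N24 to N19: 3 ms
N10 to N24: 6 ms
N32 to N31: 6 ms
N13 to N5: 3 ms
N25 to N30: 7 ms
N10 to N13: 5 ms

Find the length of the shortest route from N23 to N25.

12 ms

Settle nodes by increasing distance from N23:
N23: 0
N13: 1  (via N23)
N5: 4  (via N13)
N30: 5  (via N13)
N10: 6  (via N13)
N24: 7  (via N30)
N19: 7  (via N13)
N31: 8  (via N19)
N32: 12  (via N5)
N25: 12  (via N30)
Shortest route: N23 → N13 → N30 → N25 = 12 ms.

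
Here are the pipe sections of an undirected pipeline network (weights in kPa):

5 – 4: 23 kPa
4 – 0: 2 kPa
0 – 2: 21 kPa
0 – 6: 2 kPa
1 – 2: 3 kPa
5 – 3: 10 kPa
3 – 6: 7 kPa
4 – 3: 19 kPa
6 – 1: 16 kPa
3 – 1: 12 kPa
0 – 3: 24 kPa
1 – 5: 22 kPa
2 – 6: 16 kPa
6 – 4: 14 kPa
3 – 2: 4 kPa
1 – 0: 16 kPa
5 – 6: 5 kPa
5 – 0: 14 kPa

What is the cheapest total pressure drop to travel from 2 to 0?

Enumerating some paths:
2 - 3 - 5 - 6 - 0: 4+10+5+2 = 21
2 - 6 - 0: 16+2 = 18
2 - 1 - 0: 3+16 = 19
2 - 3 - 6 - 0: 4+7+2 = 13
The minimum is 13 kPa via 2 - 3 - 6 - 0.

13 kPa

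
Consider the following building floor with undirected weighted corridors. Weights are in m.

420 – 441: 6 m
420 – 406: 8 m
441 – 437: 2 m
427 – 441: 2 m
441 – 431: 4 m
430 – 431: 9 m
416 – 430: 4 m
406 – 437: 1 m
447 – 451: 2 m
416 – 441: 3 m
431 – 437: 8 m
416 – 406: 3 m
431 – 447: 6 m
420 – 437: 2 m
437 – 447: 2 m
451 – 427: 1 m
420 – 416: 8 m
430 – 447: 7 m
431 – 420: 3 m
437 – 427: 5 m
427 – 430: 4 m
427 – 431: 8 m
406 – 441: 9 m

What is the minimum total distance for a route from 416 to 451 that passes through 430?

9 m

Best 416 to 430: 416–430 costing 4
Best 430 to 451: 430–427–451 costing 5
Total via 430: 4 + 5 = 9 m.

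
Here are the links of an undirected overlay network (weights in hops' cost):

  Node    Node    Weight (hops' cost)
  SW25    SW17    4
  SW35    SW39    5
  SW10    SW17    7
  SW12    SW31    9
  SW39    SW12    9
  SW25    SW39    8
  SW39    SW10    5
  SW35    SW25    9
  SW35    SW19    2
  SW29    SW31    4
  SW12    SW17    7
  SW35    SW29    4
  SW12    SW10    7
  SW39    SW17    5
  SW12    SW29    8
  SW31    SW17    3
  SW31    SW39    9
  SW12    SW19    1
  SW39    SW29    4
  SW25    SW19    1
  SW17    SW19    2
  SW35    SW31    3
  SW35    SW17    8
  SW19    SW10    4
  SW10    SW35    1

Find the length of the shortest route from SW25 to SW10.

Shortest distances from SW25:
SW25: 0
SW19: 1  (via SW25)
SW12: 2  (via SW19)
SW17: 3  (via SW19)
SW35: 3  (via SW19)
SW10: 4  (via SW35)
Shortest route: SW25–SW19–SW35–SW10 = 4 hops' cost.

4 hops' cost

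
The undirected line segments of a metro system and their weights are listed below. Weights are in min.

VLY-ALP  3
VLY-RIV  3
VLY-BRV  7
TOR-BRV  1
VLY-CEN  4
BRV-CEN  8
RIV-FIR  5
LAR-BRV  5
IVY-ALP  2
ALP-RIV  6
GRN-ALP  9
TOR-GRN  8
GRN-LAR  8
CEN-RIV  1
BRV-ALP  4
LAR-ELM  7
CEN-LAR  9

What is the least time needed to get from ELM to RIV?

17 min

Settle nodes by increasing distance from ELM:
ELM: 0
LAR: 7  (via ELM)
BRV: 12  (via LAR)
TOR: 13  (via BRV)
GRN: 15  (via LAR)
ALP: 16  (via BRV)
CEN: 16  (via LAR)
RIV: 17  (via CEN)
Shortest route: ELM → LAR → CEN → RIV = 17 min.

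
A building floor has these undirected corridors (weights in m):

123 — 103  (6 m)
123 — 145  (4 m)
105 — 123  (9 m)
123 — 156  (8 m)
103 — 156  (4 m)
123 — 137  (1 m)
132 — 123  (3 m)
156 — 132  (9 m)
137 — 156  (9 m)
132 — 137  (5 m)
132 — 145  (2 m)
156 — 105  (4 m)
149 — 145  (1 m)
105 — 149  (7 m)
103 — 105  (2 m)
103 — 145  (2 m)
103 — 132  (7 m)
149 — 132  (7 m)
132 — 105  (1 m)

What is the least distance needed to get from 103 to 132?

3 m

Settle nodes by increasing distance from 103:
103: 0
145: 2  (via 103)
105: 2  (via 103)
132: 3  (via 105)
Shortest route: 103 → 105 → 132 = 3 m.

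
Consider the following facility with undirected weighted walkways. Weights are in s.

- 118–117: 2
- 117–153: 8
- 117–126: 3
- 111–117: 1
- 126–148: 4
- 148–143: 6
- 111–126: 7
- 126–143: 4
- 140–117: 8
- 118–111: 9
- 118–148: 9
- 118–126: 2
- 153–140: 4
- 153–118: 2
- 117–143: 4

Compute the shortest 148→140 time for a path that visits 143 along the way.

18 s

Shortest 148→143: 148–143 = 6
Shortest 143→140: 143–117–140 = 12
Total via 143: 6 + 12 = 18 s.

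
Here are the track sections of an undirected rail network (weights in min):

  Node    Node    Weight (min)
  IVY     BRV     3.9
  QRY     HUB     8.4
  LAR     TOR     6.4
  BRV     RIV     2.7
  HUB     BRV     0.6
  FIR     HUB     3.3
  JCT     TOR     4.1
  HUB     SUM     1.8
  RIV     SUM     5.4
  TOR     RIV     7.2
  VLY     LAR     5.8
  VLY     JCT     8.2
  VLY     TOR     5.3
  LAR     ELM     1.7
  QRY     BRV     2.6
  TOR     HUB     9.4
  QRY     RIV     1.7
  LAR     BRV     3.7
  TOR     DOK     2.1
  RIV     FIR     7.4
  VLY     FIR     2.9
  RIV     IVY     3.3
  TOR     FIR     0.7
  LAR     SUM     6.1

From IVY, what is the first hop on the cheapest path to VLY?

Compare a few routes:
IVY → RIV → BRV → HUB → FIR → VLY: 3.3+2.7+0.6+3.3+2.9 = 12.8
IVY → BRV → LAR → VLY: 3.9+3.7+5.8 = 13.4
IVY → BRV → HUB → FIR → VLY: 3.9+0.6+3.3+2.9 = 10.7
IVY → RIV → FIR → VLY: 3.3+7.4+2.9 = 13.6
The minimum is 10.7 min via IVY → BRV → HUB → FIR → VLY.
So from IVY the first move is to BRV.

BRV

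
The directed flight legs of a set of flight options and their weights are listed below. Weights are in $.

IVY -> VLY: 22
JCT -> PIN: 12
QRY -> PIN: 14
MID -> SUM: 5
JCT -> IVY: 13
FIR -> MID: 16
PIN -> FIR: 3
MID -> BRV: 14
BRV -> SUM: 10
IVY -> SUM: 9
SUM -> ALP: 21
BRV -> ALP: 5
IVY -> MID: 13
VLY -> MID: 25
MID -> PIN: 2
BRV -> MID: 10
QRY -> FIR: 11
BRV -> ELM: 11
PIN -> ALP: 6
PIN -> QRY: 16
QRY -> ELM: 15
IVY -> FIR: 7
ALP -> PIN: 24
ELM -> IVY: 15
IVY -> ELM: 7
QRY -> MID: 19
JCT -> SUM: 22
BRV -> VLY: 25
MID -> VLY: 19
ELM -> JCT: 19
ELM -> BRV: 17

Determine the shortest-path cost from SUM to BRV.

Settle nodes by increasing distance from SUM:
SUM: 0
ALP: 21  (via SUM)
PIN: 45  (via ALP)
FIR: 48  (via PIN)
QRY: 61  (via PIN)
MID: 64  (via FIR)
ELM: 76  (via QRY)
BRV: 78  (via MID)
Shortest route: SUM–ALP–PIN–FIR–MID–BRV = $78.

$78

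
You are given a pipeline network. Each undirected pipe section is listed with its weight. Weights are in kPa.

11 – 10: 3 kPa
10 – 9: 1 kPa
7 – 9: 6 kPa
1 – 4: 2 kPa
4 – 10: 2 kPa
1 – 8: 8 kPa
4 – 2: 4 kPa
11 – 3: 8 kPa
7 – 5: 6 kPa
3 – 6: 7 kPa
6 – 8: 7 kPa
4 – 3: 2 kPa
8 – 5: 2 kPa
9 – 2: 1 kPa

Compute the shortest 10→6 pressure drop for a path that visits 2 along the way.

Shortest 10→2: 10 → 9 → 2 = 2
Shortest 2→6: 2 → 4 → 3 → 6 = 13
Total via 2: 2 + 13 = 15 kPa.

15 kPa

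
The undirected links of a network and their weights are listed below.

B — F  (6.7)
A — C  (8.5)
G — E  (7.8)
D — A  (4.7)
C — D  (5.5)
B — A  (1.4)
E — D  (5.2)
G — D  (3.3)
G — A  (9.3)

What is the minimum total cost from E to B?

11.3

Shortest distances from E:
E: 0
D: 5.2  (via E)
G: 7.8  (via E)
A: 9.9  (via D)
C: 10.7  (via D)
B: 11.3  (via A)
Shortest route: E–D–A–B = 11.3.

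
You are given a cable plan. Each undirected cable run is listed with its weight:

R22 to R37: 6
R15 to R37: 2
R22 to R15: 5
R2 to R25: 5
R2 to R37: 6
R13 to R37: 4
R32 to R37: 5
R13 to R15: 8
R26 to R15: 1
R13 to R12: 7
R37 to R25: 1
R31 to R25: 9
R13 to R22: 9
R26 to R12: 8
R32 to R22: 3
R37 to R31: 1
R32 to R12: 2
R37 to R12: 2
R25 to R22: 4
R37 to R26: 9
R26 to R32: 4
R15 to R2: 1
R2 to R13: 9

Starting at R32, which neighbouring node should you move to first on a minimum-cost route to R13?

R12

Enumerating some paths:
R32 → R12 → R13: 2+7 = 9
R32 → R12 → R37 → R13: 2+2+4 = 8
R32 → R37 → R13: 5+4 = 9
The minimum is 8 via R32 → R12 → R37 → R13.
So from R32 the first move is to R12.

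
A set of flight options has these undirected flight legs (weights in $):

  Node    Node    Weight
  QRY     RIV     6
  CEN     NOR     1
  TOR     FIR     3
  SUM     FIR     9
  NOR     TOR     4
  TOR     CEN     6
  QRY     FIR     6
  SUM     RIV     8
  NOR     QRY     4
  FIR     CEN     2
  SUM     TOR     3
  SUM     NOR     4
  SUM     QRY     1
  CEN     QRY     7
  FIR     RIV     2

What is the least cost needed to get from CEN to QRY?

$5

Compare a few routes:
CEN - NOR - QRY: 1+4 = 5
CEN - NOR - SUM - QRY: 1+4+1 = 6
Cheapest is CEN - NOR - QRY at $5.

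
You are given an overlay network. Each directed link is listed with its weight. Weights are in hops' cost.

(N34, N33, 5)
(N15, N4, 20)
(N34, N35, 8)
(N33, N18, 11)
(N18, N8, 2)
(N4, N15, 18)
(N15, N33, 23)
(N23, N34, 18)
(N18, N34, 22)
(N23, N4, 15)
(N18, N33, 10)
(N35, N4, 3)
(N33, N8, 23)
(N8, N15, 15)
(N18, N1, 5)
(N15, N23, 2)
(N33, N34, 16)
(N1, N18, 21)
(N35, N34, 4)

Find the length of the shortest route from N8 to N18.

Candidate routes:
N8–N15–N33–N18: 15+23+11 = 49
N8–N15–N23–N34–N33–N18: 15+2+18+5+11 = 51
The minimum is 49 hops' cost via N8–N15–N33–N18.

49 hops' cost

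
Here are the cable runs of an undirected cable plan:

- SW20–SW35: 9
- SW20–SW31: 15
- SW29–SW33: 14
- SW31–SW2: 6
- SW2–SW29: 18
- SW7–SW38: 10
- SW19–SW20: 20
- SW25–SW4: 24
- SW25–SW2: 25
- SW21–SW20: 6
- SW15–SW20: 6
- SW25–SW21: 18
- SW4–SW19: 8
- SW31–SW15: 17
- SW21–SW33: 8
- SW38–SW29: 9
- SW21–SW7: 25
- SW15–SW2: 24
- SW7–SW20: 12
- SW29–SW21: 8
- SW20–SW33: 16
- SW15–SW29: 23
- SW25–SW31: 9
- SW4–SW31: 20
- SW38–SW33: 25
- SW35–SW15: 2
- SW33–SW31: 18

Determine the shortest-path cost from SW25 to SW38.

Candidate routes:
SW25 - SW31 - SW2 - SW29 - SW38: 9+6+18+9 = 42
SW25 - SW21 - SW29 - SW38: 18+8+9 = 35
The minimum is 35 via SW25 - SW21 - SW29 - SW38.

35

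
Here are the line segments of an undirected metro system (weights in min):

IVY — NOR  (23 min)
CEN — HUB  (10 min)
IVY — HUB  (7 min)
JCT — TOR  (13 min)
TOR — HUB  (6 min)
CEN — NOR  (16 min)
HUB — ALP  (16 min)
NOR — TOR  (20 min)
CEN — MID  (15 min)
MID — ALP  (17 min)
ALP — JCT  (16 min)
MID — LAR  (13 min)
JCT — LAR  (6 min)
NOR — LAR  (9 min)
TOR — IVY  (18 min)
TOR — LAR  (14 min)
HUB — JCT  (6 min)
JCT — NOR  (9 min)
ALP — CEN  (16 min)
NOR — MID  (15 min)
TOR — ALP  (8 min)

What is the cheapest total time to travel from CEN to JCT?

16 min

Shortest distances from CEN:
CEN: 0
HUB: 10  (via CEN)
MID: 15  (via CEN)
JCT: 16  (via HUB)
Shortest route: CEN–HUB–JCT = 16 min.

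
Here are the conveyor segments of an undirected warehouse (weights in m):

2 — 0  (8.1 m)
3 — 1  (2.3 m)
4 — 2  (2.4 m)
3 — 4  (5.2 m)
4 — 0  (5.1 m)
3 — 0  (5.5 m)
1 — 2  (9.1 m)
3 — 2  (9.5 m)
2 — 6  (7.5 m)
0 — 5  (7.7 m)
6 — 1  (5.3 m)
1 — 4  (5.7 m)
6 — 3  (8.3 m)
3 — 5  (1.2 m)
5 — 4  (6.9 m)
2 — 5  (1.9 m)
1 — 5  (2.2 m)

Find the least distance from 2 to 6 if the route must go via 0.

20.6 m

Best 2 to 0: 2–4–0 costing 7.5
Best 0 to 6: 0–3–1–6 costing 13.1
Total via 0: 7.5 + 13.1 = 20.6 m.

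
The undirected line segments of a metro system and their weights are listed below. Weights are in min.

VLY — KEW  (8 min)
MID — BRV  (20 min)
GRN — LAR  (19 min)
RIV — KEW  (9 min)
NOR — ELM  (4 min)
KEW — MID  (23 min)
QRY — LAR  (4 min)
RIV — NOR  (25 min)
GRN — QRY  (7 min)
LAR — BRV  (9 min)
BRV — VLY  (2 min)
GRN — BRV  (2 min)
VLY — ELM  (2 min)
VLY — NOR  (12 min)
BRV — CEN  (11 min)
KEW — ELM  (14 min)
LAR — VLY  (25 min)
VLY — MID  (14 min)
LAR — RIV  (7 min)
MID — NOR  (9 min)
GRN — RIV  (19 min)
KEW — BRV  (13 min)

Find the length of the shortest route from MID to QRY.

Shortest distances from MID:
MID: 0
NOR: 9  (via MID)
ELM: 13  (via NOR)
VLY: 14  (via MID)
BRV: 16  (via VLY)
GRN: 18  (via BRV)
KEW: 22  (via VLY)
LAR: 25  (via BRV)
QRY: 25  (via GRN)
Shortest route: MID–VLY–BRV–GRN–QRY = 25 min.

25 min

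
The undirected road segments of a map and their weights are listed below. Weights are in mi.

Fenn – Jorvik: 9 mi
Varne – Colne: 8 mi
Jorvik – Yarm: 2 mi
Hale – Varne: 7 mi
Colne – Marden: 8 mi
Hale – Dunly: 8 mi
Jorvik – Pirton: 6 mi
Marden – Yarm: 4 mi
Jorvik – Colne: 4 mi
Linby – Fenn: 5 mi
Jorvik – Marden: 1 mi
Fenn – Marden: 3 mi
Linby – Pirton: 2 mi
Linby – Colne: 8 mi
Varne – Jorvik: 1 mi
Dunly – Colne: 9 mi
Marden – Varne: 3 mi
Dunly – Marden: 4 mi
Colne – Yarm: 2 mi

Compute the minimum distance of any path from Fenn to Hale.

12 mi

Shortest distances from Fenn:
Fenn: 0
Marden: 3  (via Fenn)
Jorvik: 4  (via Marden)
Linby: 5  (via Fenn)
Varne: 5  (via Jorvik)
Yarm: 6  (via Jorvik)
Dunly: 7  (via Marden)
Pirton: 7  (via Linby)
Colne: 8  (via Jorvik)
Hale: 12  (via Varne)
Shortest route: Fenn–Marden–Jorvik–Varne–Hale = 12 mi.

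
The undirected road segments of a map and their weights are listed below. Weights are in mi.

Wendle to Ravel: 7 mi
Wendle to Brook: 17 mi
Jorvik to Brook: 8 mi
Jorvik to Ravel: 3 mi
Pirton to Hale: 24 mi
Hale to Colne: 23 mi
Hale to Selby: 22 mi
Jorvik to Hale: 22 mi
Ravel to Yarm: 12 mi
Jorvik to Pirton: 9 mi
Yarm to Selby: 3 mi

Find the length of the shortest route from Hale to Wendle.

32 mi

Enumerating some paths:
Hale - Jorvik - Ravel - Wendle: 22+3+7 = 32
Hale - Pirton - Jorvik - Ravel - Wendle: 24+9+3+7 = 43
The minimum is 32 mi via Hale - Jorvik - Ravel - Wendle.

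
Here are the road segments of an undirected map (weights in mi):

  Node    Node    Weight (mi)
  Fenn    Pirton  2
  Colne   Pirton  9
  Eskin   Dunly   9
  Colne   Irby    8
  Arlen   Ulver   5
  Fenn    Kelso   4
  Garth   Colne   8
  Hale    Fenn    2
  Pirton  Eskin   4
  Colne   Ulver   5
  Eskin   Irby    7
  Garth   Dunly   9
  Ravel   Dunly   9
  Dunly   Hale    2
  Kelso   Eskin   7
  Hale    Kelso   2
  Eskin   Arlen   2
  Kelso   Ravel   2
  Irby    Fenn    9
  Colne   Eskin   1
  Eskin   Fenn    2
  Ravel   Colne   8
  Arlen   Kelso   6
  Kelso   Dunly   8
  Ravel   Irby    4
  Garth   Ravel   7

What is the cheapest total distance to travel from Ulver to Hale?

10 mi

Running Dijkstra from Ulver:
Ulver: 0
Colne: 5  (via Ulver)
Arlen: 5  (via Ulver)
Eskin: 6  (via Colne)
Fenn: 8  (via Eskin)
Pirton: 10  (via Eskin)
Hale: 10  (via Fenn)
Shortest route: Ulver → Colne → Eskin → Fenn → Hale = 10 mi.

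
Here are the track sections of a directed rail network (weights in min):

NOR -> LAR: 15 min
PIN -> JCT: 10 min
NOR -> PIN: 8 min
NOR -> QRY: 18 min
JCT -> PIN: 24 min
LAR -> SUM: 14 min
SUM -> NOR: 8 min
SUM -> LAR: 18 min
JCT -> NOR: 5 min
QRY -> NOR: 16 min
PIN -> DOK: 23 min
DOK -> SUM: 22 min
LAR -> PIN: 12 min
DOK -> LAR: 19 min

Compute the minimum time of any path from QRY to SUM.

Candidate routes:
QRY → NOR → LAR → SUM: 16+15+14 = 45
QRY → NOR → PIN → DOK → SUM: 16+8+23+22 = 69
Cheapest is QRY → NOR → LAR → SUM at 45 min.

45 min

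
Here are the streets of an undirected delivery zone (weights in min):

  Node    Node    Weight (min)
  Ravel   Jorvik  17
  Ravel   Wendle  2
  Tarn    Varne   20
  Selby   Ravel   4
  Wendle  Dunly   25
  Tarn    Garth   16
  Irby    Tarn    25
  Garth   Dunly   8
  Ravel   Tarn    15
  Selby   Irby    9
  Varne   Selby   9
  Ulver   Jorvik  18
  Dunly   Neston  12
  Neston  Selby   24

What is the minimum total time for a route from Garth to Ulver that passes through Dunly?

70 min

Shortest Garth→Dunly: Garth → Dunly = 8
Shortest Dunly→Ulver: Dunly → Wendle → Ravel → Jorvik → Ulver = 62
Total via Dunly: 8 + 62 = 70 min.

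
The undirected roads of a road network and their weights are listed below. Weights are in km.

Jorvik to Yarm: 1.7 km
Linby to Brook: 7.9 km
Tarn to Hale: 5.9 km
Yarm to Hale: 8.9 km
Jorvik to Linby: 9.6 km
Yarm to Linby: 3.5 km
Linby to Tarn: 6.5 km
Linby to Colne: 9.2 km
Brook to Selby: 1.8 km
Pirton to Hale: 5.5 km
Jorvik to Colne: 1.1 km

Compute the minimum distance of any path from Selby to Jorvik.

14.9 km

Compare a few routes:
Selby → Brook → Linby → Yarm → Jorvik: 1.8+7.9+3.5+1.7 = 14.9
Selby → Brook → Linby → Jorvik: 1.8+7.9+9.6 = 19.3
Selby → Brook → Linby → Colne → Jorvik: 1.8+7.9+9.2+1.1 = 20
The minimum is 14.9 km via Selby → Brook → Linby → Yarm → Jorvik.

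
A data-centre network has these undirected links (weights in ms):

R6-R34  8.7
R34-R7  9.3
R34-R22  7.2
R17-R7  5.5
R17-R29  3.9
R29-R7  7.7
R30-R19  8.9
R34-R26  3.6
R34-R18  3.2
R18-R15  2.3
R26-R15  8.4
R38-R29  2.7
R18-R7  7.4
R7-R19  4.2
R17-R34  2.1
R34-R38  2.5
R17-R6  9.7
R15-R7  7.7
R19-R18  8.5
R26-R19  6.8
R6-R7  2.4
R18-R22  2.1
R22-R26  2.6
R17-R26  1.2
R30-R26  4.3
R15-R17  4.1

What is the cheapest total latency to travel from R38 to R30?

10.1 ms

Shortest distances from R38:
R38: 0
R34: 2.5  (via R38)
R29: 2.7  (via R38)
R17: 4.6  (via R34)
R18: 5.7  (via R34)
R26: 5.8  (via R17)
R22: 7.8  (via R18)
R15: 8  (via R18)
R30: 10.1  (via R26)
Shortest route: R38–R34–R17–R26–R30 = 10.1 ms.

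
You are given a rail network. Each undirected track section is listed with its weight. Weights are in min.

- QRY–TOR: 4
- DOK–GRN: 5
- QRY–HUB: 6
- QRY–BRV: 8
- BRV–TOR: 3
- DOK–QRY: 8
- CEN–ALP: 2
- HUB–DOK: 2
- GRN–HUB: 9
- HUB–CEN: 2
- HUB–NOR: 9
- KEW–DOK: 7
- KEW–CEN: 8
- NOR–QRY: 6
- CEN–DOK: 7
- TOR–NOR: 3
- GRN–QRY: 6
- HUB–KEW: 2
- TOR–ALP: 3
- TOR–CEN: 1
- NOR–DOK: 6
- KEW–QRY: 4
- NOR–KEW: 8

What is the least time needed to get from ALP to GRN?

Settle nodes by increasing distance from ALP:
ALP: 0
CEN: 2  (via ALP)
TOR: 3  (via ALP)
HUB: 4  (via CEN)
DOK: 6  (via HUB)
KEW: 6  (via HUB)
NOR: 6  (via TOR)
BRV: 6  (via TOR)
QRY: 7  (via TOR)
GRN: 11  (via DOK)
Shortest route: ALP–CEN–HUB–DOK–GRN = 11 min.

11 min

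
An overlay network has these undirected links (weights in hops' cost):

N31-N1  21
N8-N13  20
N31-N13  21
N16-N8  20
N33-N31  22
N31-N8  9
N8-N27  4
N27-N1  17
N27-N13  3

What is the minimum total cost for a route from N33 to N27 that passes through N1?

60 hops' cost

Shortest N33→N1: N33 → N31 → N1 = 43
Best N1 to N27: N1 → N27 costing 17
Total via N1: 43 + 17 = 60 hops' cost.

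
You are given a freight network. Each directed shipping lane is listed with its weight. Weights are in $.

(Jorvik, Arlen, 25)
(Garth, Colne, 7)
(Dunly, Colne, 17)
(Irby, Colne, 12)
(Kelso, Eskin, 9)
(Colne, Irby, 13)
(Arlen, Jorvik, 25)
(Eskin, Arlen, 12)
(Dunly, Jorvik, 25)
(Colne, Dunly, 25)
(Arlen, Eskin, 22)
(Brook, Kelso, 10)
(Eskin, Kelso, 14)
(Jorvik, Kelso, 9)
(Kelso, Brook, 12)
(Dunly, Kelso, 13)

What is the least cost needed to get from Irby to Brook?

$62

Shortest distances from Irby:
Irby: 0
Colne: 12  (via Irby)
Dunly: 37  (via Colne)
Kelso: 50  (via Dunly)
Eskin: 59  (via Kelso)
Jorvik: 62  (via Dunly)
Brook: 62  (via Kelso)
Shortest route: Irby → Colne → Dunly → Kelso → Brook = $62.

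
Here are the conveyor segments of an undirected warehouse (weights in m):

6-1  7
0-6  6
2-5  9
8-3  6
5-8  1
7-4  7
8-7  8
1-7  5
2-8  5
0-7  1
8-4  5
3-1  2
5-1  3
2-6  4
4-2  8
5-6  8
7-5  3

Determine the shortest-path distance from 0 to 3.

Running Dijkstra from 0:
0: 0
7: 1  (via 0)
5: 4  (via 7)
8: 5  (via 5)
1: 6  (via 7)
6: 6  (via 0)
3: 8  (via 1)
Shortest route: 0–7–1–3 = 8 m.

8 m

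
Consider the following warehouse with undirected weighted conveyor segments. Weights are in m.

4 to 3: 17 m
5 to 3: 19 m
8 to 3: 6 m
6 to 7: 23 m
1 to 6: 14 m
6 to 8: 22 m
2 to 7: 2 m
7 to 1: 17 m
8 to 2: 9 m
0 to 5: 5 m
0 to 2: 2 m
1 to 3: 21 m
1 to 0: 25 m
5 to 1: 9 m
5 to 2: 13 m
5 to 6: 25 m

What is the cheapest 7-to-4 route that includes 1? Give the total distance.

Shortest 7→1: 7–1 = 17
Shortest 1→4: 1–3–4 = 38
Total via 1: 17 + 38 = 55 m.

55 m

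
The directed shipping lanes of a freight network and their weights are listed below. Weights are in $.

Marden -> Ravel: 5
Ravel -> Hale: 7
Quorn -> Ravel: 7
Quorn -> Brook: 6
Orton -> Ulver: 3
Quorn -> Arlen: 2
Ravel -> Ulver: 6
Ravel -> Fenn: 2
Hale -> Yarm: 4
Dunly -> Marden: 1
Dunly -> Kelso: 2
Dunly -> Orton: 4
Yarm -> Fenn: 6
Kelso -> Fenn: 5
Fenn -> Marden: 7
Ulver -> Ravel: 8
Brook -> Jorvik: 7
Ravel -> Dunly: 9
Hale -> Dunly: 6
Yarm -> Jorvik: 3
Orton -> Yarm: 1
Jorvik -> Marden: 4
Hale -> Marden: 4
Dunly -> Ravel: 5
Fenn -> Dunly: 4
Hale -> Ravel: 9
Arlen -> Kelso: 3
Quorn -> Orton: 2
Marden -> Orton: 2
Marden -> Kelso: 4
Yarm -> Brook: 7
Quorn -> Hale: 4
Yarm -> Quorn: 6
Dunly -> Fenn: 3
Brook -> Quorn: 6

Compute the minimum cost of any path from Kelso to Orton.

Shortest distances from Kelso:
Kelso: 0
Fenn: 5  (via Kelso)
Dunly: 9  (via Fenn)
Marden: 10  (via Dunly)
Orton: 12  (via Marden)
Shortest route: Kelso–Fenn–Dunly–Marden–Orton = $12.

$12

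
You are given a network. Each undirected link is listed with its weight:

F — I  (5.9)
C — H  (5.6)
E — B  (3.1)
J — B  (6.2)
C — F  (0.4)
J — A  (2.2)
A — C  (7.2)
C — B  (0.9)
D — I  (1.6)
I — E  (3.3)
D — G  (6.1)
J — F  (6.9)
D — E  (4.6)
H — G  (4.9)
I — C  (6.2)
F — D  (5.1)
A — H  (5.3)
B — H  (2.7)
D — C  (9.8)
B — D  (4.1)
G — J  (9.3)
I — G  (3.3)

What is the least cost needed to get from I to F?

5.9

Settle nodes by increasing distance from I:
I: 0
D: 1.6  (via I)
E: 3.3  (via I)
G: 3.3  (via I)
B: 5.7  (via D)
F: 5.9  (via I)
Shortest route: I–F = 5.9.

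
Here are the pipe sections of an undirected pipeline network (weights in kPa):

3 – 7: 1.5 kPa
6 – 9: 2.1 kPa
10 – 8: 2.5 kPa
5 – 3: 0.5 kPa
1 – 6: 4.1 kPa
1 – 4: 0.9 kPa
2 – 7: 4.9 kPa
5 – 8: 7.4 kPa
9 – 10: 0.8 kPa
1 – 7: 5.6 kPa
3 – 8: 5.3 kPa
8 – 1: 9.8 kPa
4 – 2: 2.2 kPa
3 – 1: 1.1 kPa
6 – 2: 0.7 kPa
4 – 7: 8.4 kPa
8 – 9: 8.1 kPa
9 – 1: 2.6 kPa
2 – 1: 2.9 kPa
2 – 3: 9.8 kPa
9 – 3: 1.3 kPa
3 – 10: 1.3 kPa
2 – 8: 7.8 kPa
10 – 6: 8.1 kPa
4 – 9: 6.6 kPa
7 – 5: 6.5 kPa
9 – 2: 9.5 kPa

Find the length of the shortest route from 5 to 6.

3.9 kPa

Settle nodes by increasing distance from 5:
5: 0
3: 0.5  (via 5)
1: 1.6  (via 3)
9: 1.8  (via 3)
10: 1.8  (via 3)
7: 2  (via 3)
4: 2.5  (via 1)
6: 3.9  (via 9)
Shortest route: 5–3–9–6 = 3.9 kPa.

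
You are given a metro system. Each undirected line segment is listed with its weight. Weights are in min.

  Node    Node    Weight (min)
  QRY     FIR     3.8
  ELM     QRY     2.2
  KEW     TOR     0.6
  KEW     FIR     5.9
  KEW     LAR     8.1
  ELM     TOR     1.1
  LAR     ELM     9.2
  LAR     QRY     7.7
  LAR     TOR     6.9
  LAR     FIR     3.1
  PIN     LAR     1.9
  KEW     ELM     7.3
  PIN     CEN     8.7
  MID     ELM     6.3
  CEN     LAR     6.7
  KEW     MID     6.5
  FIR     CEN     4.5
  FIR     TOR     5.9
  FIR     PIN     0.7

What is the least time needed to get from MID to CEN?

Running Dijkstra from MID:
MID: 0
ELM: 6.3  (via MID)
KEW: 6.5  (via MID)
TOR: 7.1  (via KEW)
QRY: 8.5  (via ELM)
FIR: 12.3  (via QRY)
PIN: 13  (via FIR)
LAR: 14  (via TOR)
CEN: 16.8  (via FIR)
Shortest route: MID–ELM–QRY–FIR–CEN = 16.8 min.

16.8 min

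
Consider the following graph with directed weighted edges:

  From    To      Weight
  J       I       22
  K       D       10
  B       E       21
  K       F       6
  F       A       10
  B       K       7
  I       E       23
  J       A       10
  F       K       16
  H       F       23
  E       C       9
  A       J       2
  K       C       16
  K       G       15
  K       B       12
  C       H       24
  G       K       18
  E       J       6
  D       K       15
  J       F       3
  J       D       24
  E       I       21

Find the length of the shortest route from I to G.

63

Running Dijkstra from I:
I: 0
E: 23  (via I)
J: 29  (via E)
C: 32  (via E)
F: 32  (via J)
A: 39  (via J)
K: 48  (via F)
D: 53  (via J)
H: 56  (via C)
B: 60  (via K)
G: 63  (via K)
Shortest route: I–E–J–F–K–G = 63.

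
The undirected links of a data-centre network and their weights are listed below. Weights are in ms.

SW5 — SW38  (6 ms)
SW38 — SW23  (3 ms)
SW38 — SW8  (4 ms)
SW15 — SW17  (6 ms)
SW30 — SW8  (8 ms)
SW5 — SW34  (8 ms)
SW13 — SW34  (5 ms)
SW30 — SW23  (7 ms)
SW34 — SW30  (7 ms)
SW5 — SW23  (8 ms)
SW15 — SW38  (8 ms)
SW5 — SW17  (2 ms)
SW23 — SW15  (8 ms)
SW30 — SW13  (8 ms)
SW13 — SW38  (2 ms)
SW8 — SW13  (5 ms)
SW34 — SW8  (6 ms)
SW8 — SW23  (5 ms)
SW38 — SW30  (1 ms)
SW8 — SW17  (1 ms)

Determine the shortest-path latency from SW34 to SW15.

Candidate routes:
SW34 - SW8 - SW17 - SW15: 6+1+6 = 13
SW34 - SW13 - SW38 - SW15: 5+2+8 = 15
Cheapest is SW34 - SW8 - SW17 - SW15 at 13 ms.

13 ms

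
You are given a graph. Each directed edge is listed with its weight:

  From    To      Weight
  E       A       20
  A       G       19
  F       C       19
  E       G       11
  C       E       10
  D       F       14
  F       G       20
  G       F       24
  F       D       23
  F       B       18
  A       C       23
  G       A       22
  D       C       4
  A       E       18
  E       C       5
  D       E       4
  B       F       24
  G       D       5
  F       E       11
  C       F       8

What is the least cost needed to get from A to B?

49

Shortest distances from A:
A: 0
E: 18  (via A)
G: 19  (via A)
C: 23  (via A)
D: 24  (via G)
F: 31  (via C)
B: 49  (via F)
Shortest route: A–C–F–B = 49.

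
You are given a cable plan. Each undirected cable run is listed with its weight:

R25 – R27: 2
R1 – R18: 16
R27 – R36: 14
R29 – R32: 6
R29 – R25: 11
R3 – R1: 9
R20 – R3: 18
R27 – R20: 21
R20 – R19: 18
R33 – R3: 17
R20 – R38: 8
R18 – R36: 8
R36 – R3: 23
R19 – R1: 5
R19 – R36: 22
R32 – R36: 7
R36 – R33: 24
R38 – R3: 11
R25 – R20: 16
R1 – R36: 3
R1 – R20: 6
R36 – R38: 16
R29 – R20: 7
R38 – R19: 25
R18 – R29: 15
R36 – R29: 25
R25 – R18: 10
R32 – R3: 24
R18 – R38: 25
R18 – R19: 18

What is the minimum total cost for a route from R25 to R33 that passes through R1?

Best R25 to R1: R25 → R27 → R36 → R1 costing 19
Shortest R1→R33: R1 → R3 → R33 = 26
Total via R1: 19 + 26 = 45.

45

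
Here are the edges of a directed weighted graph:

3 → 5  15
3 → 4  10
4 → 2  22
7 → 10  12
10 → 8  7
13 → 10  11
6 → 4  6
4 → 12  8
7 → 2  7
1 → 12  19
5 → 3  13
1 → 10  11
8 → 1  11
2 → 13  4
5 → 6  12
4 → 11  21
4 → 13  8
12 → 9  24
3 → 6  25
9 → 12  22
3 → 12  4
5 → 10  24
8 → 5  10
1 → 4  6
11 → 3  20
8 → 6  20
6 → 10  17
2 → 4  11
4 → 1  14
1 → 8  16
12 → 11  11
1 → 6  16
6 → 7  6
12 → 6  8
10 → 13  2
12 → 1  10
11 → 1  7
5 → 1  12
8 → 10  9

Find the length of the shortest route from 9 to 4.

Shortest distances from 9:
9: 0
12: 22  (via 9)
6: 30  (via 12)
1: 32  (via 12)
11: 33  (via 12)
4: 36  (via 6)
Shortest route: 9–12–6–4 = 36.

36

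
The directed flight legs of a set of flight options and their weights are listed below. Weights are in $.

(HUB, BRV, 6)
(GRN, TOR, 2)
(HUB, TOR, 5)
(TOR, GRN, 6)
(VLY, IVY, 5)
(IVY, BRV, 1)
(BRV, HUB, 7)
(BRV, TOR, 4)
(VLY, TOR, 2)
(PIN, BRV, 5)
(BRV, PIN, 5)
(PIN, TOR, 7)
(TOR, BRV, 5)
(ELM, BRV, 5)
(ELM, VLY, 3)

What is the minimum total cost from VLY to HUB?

Shortest distances from VLY:
VLY: 0
TOR: 2  (via VLY)
IVY: 5  (via VLY)
BRV: 6  (via IVY)
GRN: 8  (via TOR)
PIN: 11  (via BRV)
HUB: 13  (via BRV)
Shortest route: VLY → IVY → BRV → HUB = $13.

$13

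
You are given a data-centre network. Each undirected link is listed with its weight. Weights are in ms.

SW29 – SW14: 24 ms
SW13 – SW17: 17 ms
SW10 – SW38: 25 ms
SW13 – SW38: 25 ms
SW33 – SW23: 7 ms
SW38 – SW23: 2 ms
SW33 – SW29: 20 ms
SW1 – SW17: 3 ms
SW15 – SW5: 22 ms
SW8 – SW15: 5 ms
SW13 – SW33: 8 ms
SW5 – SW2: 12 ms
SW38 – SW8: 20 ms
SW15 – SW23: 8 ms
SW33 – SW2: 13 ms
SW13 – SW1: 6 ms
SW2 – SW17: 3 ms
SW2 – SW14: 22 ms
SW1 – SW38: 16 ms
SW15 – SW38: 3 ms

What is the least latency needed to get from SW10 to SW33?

34 ms

Running Dijkstra from SW10:
SW10: 0
SW38: 25  (via SW10)
SW23: 27  (via SW38)
SW15: 28  (via SW38)
SW8: 33  (via SW15)
SW33: 34  (via SW23)
Shortest route: SW10 → SW38 → SW23 → SW33 = 34 ms.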